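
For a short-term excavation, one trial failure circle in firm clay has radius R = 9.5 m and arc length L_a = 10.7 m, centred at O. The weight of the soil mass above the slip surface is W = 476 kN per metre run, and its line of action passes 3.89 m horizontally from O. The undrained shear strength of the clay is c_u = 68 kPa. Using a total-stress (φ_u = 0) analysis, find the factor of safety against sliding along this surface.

FS = 3.73

Taking moments about the centre O, the resisting moment is provided by the undrained shear strength acting along the arc:
M_R = c_u·L_a·R = 68·10.70·9.5 = 6912.2 kN·m/m
M_D = W·d = 476·3.89 = 1851.6 kN·m/m
FS = M_R / M_D = 6912.2 / 1851.6 = 3.733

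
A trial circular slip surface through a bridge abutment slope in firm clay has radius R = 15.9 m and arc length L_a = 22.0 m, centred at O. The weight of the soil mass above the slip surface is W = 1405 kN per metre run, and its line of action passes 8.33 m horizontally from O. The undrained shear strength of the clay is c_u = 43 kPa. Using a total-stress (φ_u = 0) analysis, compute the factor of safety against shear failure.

Taking moments about the centre O, the resisting moment is provided by the undrained shear strength acting along the arc:
M_R = c_u·L_a·R = 43·22.00·15.9 = 15041.4 kN·m/m
M_D = W·d = 1405·8.33 = 11703.6 kN·m/m
FS = M_R / M_D = 15041.4 / 11703.6 = 1.285

FS = 1.29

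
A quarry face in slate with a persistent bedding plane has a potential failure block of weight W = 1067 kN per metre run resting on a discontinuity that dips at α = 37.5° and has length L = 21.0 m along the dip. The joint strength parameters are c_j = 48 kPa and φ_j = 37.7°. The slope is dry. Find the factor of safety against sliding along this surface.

Resolving the block weight along and normal to the plane and applying the Mohr–Coulomb strength on the joint:
N' = W cosα = 1067·cos37.5° = 846.5 kN/m
Driving force T = W sinα = 1067·sin37.5° = 649.5 kN/m
Resisting force R = c_j·L + N'·tanφ_j = 48·21.0 + 846.5·tan37.7° = 1008.0 + 654.3 = 1662.3 kN/m
FS = R / T = 1662.3 / 649.5 = 2.559

FS = 2.56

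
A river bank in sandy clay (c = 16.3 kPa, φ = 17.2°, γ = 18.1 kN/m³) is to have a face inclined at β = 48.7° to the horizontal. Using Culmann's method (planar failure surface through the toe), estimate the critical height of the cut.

Culmann's analysis gives the critical failure plane at α_cr = (β + φ)/2 = (48.7 + 17.2)/2 = 33.0°, and the critical height
H_c = (4c/γ) · sinβ cosφ / [1 − cos(β − φ)]
    = (4·16.3/18.1) · sin48.7°·cos17.2° / [1 − cos(31.5°)]
    = 3.602 · 0.7513·0.9553 / [1 − 0.8526]
    = 3.602 · 0.7177 / 0.1474
    = 17.54 m

H_c = 17.54 m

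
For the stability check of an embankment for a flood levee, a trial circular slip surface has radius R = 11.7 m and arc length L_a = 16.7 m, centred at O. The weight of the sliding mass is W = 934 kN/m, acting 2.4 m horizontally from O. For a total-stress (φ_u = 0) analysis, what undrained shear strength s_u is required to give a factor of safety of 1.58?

s_u = 18.1 kPa

FS = s_u·L_a·R / (W·d), so s_u = FS·W·d / (L_a·R).
s_u = 1.58·934·2.4 / (16.70·11.7) = 3541.7 / 195.39 = 18.13 kPa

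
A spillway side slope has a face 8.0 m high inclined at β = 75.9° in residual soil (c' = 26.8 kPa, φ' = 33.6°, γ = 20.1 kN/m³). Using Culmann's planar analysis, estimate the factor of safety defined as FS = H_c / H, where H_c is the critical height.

FS = 2.07

H_c = (4c'/γ) · sinβ cosφ' / [1 − cos(β − φ')]
    = (4·26.8/20.1) · sin75.9°·cos33.6° / [1 − cos42.3°]
    = 5.333 · 0.8078 / 0.2604 = 16.55 m
FS = H_c / H = 16.55 / 8.0 = 2.068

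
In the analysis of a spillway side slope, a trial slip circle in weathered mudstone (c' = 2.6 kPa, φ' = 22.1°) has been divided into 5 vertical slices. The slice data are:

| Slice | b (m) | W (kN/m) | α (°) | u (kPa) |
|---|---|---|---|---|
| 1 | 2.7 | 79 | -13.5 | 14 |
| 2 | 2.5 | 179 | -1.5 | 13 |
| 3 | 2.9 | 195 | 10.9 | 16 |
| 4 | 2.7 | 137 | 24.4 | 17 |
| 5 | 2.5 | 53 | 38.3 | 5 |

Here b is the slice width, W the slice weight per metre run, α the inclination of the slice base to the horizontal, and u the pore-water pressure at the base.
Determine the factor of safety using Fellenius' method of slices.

FS = 2.05

Ordinary method of slices: FS = Σ[c'·Δl_i + (W_i cosα_i − u_i·Δl_i)·tanφ'] / Σ W_i sinα_i, with Δl_i = b_i / cosα_i.
Slice 1: Δl = 2.7/cos(-13.5°) = 2.777 m; N'_1 = 79·cos(-13.5°) − 14·2.777 = 37.9; c'Δl = 7.22; W sinα = -18.4
Slice 2: Δl = 2.5/cos(-1.5°) = 2.501 m; N'_2 = 179·cos(-1.5°) − 13·2.501 = 146.4; c'Δl = 6.50; W sinα = -4.7
Slice 3: Δl = 2.9/cos10.9° = 2.953 m; N'_3 = 195·cos10.9° − 16·2.953 = 144.2; c'Δl = 7.68; W sinα = 36.9
Slice 4: Δl = 2.7/cos24.4° = 2.965 m; N'_4 = 137·cos24.4° − 17·2.965 = 74.4; c'Δl = 7.71; W sinα = 56.6
Slice 5: Δl = 2.5/cos38.3° = 3.186 m; N'_5 = 53·cos38.3° − 5·3.186 = 25.7; c'Δl = 8.28; W sinα = 32.8
Σc'Δl = 37.4 kN/m; ΣN' = 428.6 kN/m; ΣW sinα = 103.2 kN/m
Resisting = 37.4 + 428.6·tan22.1° = 37.4 + 174.0 = 211.4 kN/m
FS = 211.4 / 103.2 = 2.049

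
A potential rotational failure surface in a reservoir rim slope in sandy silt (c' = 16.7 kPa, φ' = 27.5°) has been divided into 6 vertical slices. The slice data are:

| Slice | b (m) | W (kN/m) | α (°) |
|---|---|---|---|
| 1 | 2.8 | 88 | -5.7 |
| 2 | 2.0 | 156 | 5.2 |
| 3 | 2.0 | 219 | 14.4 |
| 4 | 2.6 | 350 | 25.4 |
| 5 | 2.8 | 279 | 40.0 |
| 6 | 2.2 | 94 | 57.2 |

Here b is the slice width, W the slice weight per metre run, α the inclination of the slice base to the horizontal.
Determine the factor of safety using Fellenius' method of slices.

FS = 1.77

Ordinary method of slices: FS = Σ[c'·Δl_i + (W_i cosα_i)·tanφ'] / Σ W_i sinα_i, with Δl_i = b_i / cosα_i.
Slice 1: Δl = 2.8/cos(-5.7°) = 2.814 m; N'_1 = 88·cos(-5.7°) = 87.6; c'Δl = 46.99; W sinα = -8.7
Slice 2: Δl = 2.0/cos5.2° = 2.008 m; N'_2 = 156·cos5.2° = 155.4; c'Δl = 33.54; W sinα = 14.1
Slice 3: Δl = 2.0/cos14.4° = 2.065 m; N'_3 = 219·cos14.4° = 212.1; c'Δl = 34.48; W sinα = 54.5
Slice 4: Δl = 2.6/cos25.4° = 2.878 m; N'_4 = 350·cos25.4° = 316.2; c'Δl = 48.07; W sinα = 150.1
Slice 5: Δl = 2.8/cos40.0° = 3.655 m; N'_5 = 279·cos40.0° = 213.7; c'Δl = 61.04; W sinα = 179.3
Slice 6: Δl = 2.2/cos57.2° = 4.061 m; N'_6 = 94·cos57.2° = 50.9; c'Δl = 67.82; W sinα = 79.0
Σc'Δl = 291.9 kN/m; ΣN' = 1035.9 kN/m; ΣW sinα = 468.3 kN/m
Resisting = 291.9 + 1035.9·tan27.5° = 291.9 + 539.2 = 831.2 kN/m
FS = 831.2 / 468.3 = 1.775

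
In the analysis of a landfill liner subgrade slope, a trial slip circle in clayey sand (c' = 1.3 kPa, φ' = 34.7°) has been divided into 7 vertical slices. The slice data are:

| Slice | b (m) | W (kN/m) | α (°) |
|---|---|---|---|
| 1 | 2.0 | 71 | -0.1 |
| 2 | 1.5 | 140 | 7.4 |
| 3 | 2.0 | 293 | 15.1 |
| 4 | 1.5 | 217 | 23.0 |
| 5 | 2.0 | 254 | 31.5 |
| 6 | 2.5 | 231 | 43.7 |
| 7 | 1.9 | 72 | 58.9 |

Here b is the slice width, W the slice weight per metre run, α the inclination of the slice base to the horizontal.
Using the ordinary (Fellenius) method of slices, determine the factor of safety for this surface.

FS = 1.49

Ordinary method of slices: FS = Σ[c'·Δl_i + (W_i cosα_i)·tanφ'] / Σ W_i sinα_i, with Δl_i = b_i / cosα_i.
Slice 1: Δl = 2.0/cos(-0.1°) = 2.000 m; N'_1 = 71·cos(-0.1°) = 71.0; c'Δl = 2.60; W sinα = -0.1
Slice 2: Δl = 1.5/cos7.4° = 1.513 m; N'_2 = 140·cos7.4° = 138.8; c'Δl = 1.97; W sinα = 18.0
Slice 3: Δl = 2.0/cos15.1° = 2.072 m; N'_3 = 293·cos15.1° = 282.9; c'Δl = 2.69; W sinα = 76.3
Slice 4: Δl = 1.5/cos23.0° = 1.630 m; N'_4 = 217·cos23.0° = 199.7; c'Δl = 2.12; W sinα = 84.8
Slice 5: Δl = 2.0/cos31.5° = 2.346 m; N'_5 = 254·cos31.5° = 216.6; c'Δl = 3.05; W sinα = 132.7
Slice 6: Δl = 2.5/cos43.7° = 3.458 m; N'_6 = 231·cos43.7° = 167.0; c'Δl = 4.50; W sinα = 159.6
Slice 7: Δl = 1.9/cos58.9° = 3.678 m; N'_7 = 72·cos58.9° = 37.2; c'Δl = 4.78; W sinα = 61.7
Σc'Δl = 21.7 kN/m; ΣN' = 1113.2 kN/m; ΣW sinα = 533.0 kN/m
Resisting = 21.7 + 1113.2·tan34.7° = 21.7 + 770.8 = 792.5 kN/m
FS = 792.5 / 533.0 = 1.487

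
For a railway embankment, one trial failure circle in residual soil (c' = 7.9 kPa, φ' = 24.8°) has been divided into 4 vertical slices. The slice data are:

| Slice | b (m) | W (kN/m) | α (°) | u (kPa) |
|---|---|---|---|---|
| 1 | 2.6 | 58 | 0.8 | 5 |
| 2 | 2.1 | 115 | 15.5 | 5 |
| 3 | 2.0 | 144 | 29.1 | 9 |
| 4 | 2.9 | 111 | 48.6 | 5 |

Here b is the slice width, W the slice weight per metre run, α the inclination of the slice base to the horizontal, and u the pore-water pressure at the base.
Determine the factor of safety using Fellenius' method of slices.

Ordinary method of slices: FS = Σ[c'·Δl_i + (W_i cosα_i − u_i·Δl_i)·tanφ'] / Σ W_i sinα_i, with Δl_i = b_i / cosα_i.
Slice 1: Δl = 2.6/cos0.8° = 2.600 m; N'_1 = 58·cos0.8° − 5·2.600 = 45.0; c'Δl = 20.54; W sinα = 0.8
Slice 2: Δl = 2.1/cos15.5° = 2.179 m; N'_2 = 115·cos15.5° − 5·2.179 = 99.9; c'Δl = 17.22; W sinα = 30.7
Slice 3: Δl = 2.0/cos29.1° = 2.289 m; N'_3 = 144·cos29.1° − 9·2.289 = 105.2; c'Δl = 18.08; W sinα = 70.0
Slice 4: Δl = 2.9/cos48.6° = 4.385 m; N'_4 = 111·cos48.6° − 5·4.385 = 51.5; c'Δl = 34.64; W sinα = 83.3
Σc'Δl = 90.5 kN/m; ΣN' = 301.6 kN/m; ΣW sinα = 184.8 kN/m
Resisting = 90.5 + 301.6·tan24.8° = 90.5 + 139.4 = 229.9 kN/m
FS = 229.9 / 184.8 = 1.244

FS = 1.24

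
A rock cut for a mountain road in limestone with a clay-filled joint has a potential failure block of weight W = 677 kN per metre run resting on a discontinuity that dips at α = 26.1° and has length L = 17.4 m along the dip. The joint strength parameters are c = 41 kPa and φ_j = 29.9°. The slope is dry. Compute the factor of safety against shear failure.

Resolving the block weight along and normal to the plane and applying the Mohr–Coulomb strength on the joint:
N' = W cosα = 677·cos26.1° = 608.0 kN/m
Driving force T = W sinα = 677·sin26.1° = 297.8 kN/m
Resisting force R = c·L + N'·tanφ_j = 41·17.4 + 608.0·tan29.9° = 713.4 + 349.6 = 1063.0 kN/m
FS = R / T = 1063.0 / 297.8 = 3.569

FS = 3.57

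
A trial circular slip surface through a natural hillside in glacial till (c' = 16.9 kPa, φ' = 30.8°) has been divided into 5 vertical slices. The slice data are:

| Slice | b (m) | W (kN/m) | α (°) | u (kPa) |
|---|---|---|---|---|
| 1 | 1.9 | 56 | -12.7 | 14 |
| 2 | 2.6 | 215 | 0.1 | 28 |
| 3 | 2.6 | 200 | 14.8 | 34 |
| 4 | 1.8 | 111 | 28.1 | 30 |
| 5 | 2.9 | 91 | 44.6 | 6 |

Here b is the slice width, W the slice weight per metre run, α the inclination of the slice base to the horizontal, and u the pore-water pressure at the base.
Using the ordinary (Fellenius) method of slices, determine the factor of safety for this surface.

Ordinary method of slices: FS = Σ[c'·Δl_i + (W_i cosα_i − u_i·Δl_i)·tanφ'] / Σ W_i sinα_i, with Δl_i = b_i / cosα_i.
Slice 1: Δl = 1.9/cos(-12.7°) = 1.948 m; N'_1 = 56·cos(-12.7°) − 14·1.948 = 27.4; c'Δl = 32.92; W sinα = -12.3
Slice 2: Δl = 2.6/cos0.1° = 2.600 m; N'_2 = 215·cos0.1° − 28·2.600 = 142.2; c'Δl = 43.94; W sinα = 0.4
Slice 3: Δl = 2.6/cos14.8° = 2.689 m; N'_3 = 200·cos14.8° − 34·2.689 = 101.9; c'Δl = 45.45; W sinα = 51.1
Slice 4: Δl = 1.8/cos28.1° = 2.041 m; N'_4 = 111·cos28.1° − 30·2.041 = 36.7; c'Δl = 34.48; W sinα = 52.3
Slice 5: Δl = 2.9/cos44.6° = 4.073 m; N'_5 = 91·cos44.6° − 6·4.073 = 40.4; c'Δl = 68.83; W sinα = 63.9
Σc'Δl = 225.6 kN/m; ΣN' = 348.6 kN/m; ΣW sinα = 155.3 kN/m
Resisting = 225.6 + 348.6·tan30.8° = 225.6 + 207.8 = 433.4 kN/m
FS = 433.4 / 155.3 = 2.790

FS = 2.79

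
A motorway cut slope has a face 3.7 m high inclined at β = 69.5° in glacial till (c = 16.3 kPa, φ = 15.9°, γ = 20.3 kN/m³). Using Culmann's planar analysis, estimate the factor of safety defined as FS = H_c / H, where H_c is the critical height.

H_c = (4c/γ) · sinβ cosφ / [1 − cos(β − φ)]
    = (4·16.3/20.3) · sin69.5°·cos15.9° / [1 − cos53.6°]
    = 3.212 · 0.9008 / 0.4066 = 7.12 m
FS = H_c / H = 7.12 / 3.7 = 1.923

FS = 1.92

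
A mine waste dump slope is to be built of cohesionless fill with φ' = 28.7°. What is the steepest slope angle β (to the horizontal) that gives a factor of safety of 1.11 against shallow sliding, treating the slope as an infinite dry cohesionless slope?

β = 26.3°

For an infinite dry cohesionless slope FS = tanφ'/tanβ, so tanβ = tanφ' / FS.
tanβ = tan28.7° / 1.11 = 0.5475 / 1.11 = 0.4932
β = arctan(0.4932) = 26.25°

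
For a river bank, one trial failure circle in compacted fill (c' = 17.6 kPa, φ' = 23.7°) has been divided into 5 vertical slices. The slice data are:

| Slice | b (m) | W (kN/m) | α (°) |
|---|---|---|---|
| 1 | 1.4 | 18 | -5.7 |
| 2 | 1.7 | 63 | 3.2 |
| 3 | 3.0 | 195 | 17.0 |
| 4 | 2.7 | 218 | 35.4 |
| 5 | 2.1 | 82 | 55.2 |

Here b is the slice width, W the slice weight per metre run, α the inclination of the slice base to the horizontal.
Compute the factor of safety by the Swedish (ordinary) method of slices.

Ordinary method of slices: FS = Σ[c'·Δl_i + (W_i cosα_i)·tanφ'] / Σ W_i sinα_i, with Δl_i = b_i / cosα_i.
Slice 1: Δl = 1.4/cos(-5.7°) = 1.407 m; N'_1 = 18·cos(-5.7°) = 17.9; c'Δl = 24.76; W sinα = -1.8
Slice 2: Δl = 1.7/cos3.2° = 1.703 m; N'_2 = 63·cos3.2° = 62.9; c'Δl = 29.97; W sinα = 3.5
Slice 3: Δl = 3.0/cos17.0° = 3.137 m; N'_3 = 195·cos17.0° = 186.5; c'Δl = 55.21; W sinα = 57.0
Slice 4: Δl = 2.7/cos35.4° = 3.312 m; N'_4 = 218·cos35.4° = 177.7; c'Δl = 58.30; W sinα = 126.3
Slice 5: Δl = 2.1/cos55.2° = 3.680 m; N'_5 = 82·cos55.2° = 46.8; c'Δl = 64.76; W sinα = 67.3
Σc'Δl = 233.0 kN/m; ΣN' = 491.8 kN/m; ΣW sinα = 252.4 kN/m
Resisting = 233.0 + 491.8·tan23.7° = 233.0 + 215.9 = 448.9 kN/m
FS = 448.9 / 252.4 = 1.779

FS = 1.78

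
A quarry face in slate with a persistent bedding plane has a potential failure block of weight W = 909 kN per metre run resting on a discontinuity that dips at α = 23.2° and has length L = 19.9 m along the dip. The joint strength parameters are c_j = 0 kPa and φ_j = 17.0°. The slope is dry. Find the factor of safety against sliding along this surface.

Resolving the block weight along and normal to the plane and applying the Mohr–Coulomb strength on the joint:
N' = W cosα = 909·cos23.2° = 835.5 kN/m
Driving force T = W sinα = 909·sin23.2° = 358.1 kN/m
Resisting force R = c_j·L + N'·tanφ_j = 0·19.9 + 835.5·tan17.0° = 0.0 + 255.4 = 255.4 kN/m
FS = R / T = 255.4 / 358.1 = 0.713

FS = 0.71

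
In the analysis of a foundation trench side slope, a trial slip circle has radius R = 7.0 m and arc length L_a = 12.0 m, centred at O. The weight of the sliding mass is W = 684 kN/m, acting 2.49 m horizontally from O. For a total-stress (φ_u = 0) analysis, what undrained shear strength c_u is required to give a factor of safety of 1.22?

c_u = 24.7 kPa

FS = c_u·L_a·R / (W·d), so c_u = FS·W·d / (L_a·R).
c_u = 1.22·684·2.49 / (12.00·7.0) = 2077.9 / 84.00 = 24.74 kPa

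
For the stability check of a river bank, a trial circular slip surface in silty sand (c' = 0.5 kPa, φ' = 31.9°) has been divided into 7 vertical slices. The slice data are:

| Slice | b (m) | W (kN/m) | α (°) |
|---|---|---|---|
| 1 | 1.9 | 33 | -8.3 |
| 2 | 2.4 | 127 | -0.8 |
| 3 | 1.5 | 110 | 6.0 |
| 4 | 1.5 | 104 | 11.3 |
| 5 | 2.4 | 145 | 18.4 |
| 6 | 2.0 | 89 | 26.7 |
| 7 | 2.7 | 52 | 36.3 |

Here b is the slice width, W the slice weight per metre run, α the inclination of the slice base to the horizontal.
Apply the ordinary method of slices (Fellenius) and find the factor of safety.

Ordinary method of slices: FS = Σ[c'·Δl_i + (W_i cosα_i)·tanφ'] / Σ W_i sinα_i, with Δl_i = b_i / cosα_i.
Slice 1: Δl = 1.9/cos(-8.3°) = 1.920 m; N'_1 = 33·cos(-8.3°) = 32.7; c'Δl = 0.96; W sinα = -4.8
Slice 2: Δl = 2.4/cos(-0.8°) = 2.400 m; N'_2 = 127·cos(-0.8°) = 127.0; c'Δl = 1.20; W sinα = -1.8
Slice 3: Δl = 1.5/cos6.0° = 1.508 m; N'_3 = 110·cos6.0° = 109.4; c'Δl = 0.75; W sinα = 11.5
Slice 4: Δl = 1.5/cos11.3° = 1.530 m; N'_4 = 104·cos11.3° = 102.0; c'Δl = 0.76; W sinα = 20.4
Slice 5: Δl = 2.4/cos18.4° = 2.529 m; N'_5 = 145·cos18.4° = 137.6; c'Δl = 1.26; W sinα = 45.8
Slice 6: Δl = 2.0/cos26.7° = 2.239 m; N'_6 = 89·cos26.7° = 79.5; c'Δl = 1.12; W sinα = 40.0
Slice 7: Δl = 2.7/cos36.3° = 3.350 m; N'_7 = 52·cos36.3° = 41.9; c'Δl = 1.68; W sinα = 30.8
Σc'Δl = 7.7 kN/m; ΣN' = 630.0 kN/m; ΣW sinα = 141.9 kN/m
Resisting = 7.7 + 630.0·tan31.9° = 7.7 + 392.2 = 399.9 kN/m
FS = 399.9 / 141.9 = 2.818

FS = 2.82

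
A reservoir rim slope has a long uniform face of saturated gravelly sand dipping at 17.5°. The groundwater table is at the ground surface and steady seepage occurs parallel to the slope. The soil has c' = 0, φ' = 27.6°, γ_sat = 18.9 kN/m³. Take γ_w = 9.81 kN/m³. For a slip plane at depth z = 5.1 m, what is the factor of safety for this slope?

With seepage parallel to the slope and the water table at the surface, the effective normal stress on the slip plane uses the buoyant unit weight γ' = γ_sat − γ_w while the driving shear stress uses γ_sat:
FS = [c' + γ' z cos²β tanφ'] / [γ_sat z sinβ cosβ]
(For c' = 0 this reduces to FS = (γ'/γ_sat)·tanφ'/tanβ.)
γ' = 18.9 − 9.81 = 9.09 kN/m³
Numerator = 0.0 + 9.09·5.1·cos²17.5°·tan27.6° = 0.0 + 9.09·5.1·0.9096·0.5228 = 22.044 kPa
Denominator = 18.9·5.1·sin17.5°·cos17.5° = 18.9·5.1·0.3007·0.9537 = 27.644 kPa
FS = 22.044 / 27.644 = 0.797

FS = 0.80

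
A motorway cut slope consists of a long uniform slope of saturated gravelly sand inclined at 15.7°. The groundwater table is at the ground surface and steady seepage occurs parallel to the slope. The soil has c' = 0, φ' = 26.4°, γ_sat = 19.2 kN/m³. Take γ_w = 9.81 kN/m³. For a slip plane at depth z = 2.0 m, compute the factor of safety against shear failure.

With seepage parallel to the slope and the water table at the surface, the effective normal stress on the slip plane uses the buoyant unit weight γ' = γ_sat − γ_w while the driving shear stress uses γ_sat:
FS = [c' + γ' z cos²β tanφ'] / [γ_sat z sinβ cosβ]
(For c' = 0 this reduces to FS = (γ'/γ_sat)·tanφ'/tanβ.)
γ' = 19.2 − 9.81 = 9.39 kN/m³
Numerator = 0.0 + 9.39·2.0·cos²15.7°·tan26.4° = 0.0 + 9.39·2.0·0.9268·0.4964 = 8.640 kPa
Denominator = 19.2·2.0·sin15.7°·cos15.7° = 19.2·2.0·0.2706·0.9627 = 10.003 kPa
FS = 8.640 / 10.003 = 0.864

FS = 0.86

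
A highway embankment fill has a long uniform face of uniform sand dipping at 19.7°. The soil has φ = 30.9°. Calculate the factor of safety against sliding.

For a dry cohesionless infinite slope the factor of safety is FS = tanφ / tanβ.
FS = tan30.9° / tan19.7° = 0.5985 / 0.3581 = 1.672

FS = 1.67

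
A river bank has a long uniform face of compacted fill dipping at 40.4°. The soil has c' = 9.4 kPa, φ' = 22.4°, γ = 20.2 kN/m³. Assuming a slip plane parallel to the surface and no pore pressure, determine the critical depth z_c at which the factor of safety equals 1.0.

Setting FS = 1.00 in FS = [c' + γz cos²β tanφ'] / [γz sinβ cosβ] and solving for z:
z = c' / [γ cosβ (FS·sinβ − cosβ·tanφ')]
  = 9.4 / [20.2·cos40.4°·(1.00·sin40.4° − cos40.4°·tan22.4°)]
  = 9.4 / [20.2·0.7615·(1.00·0.6481 − 0.7615·0.4122)]
  = 9.4 / 5.1416 = 1.828 m

z_c = 1.83 m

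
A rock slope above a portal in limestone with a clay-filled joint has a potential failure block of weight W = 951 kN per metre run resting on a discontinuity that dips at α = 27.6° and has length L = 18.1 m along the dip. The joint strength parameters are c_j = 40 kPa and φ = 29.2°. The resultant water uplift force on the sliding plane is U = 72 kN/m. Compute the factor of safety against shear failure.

Resolving the block weight along and normal to the plane and applying the Mohr–Coulomb strength on the joint:
N' = W cosα − U = 951·cos27.6° − 72 = 770.8 kN/m
Driving force T = W sinα = 951·sin27.6° = 440.6 kN/m
Resisting force R = c_j·L + N'·tanφ = 40·18.1 + 770.8·tan29.2° = 724.0 + 430.8 = 1154.8 kN/m
FS = R / T = 1154.8 / 440.6 = 2.621

FS = 2.62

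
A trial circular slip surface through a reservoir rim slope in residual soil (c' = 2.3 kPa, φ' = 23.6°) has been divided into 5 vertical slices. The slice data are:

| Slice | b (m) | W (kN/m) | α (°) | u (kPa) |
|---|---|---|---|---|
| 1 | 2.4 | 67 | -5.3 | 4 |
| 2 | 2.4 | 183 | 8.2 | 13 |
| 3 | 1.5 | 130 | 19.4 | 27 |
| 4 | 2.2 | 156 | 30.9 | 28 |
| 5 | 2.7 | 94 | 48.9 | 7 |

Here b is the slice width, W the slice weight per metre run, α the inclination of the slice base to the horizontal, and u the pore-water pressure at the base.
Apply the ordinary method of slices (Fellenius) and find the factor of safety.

FS = 0.92

Ordinary method of slices: FS = Σ[c'·Δl_i + (W_i cosα_i − u_i·Δl_i)·tanφ'] / Σ W_i sinα_i, with Δl_i = b_i / cosα_i.
Slice 1: Δl = 2.4/cos(-5.3°) = 2.410 m; N'_1 = 67·cos(-5.3°) − 4·2.410 = 57.1; c'Δl = 5.54; W sinα = -6.2
Slice 2: Δl = 2.4/cos8.2° = 2.425 m; N'_2 = 183·cos8.2° − 13·2.425 = 149.6; c'Δl = 5.58; W sinα = 26.1
Slice 3: Δl = 1.5/cos19.4° = 1.590 m; N'_3 = 130·cos19.4° − 27·1.590 = 79.7; c'Δl = 3.66; W sinα = 43.2
Slice 4: Δl = 2.2/cos30.9° = 2.564 m; N'_4 = 156·cos30.9° − 28·2.564 = 62.1; c'Δl = 5.90; W sinα = 80.1
Slice 5: Δl = 2.7/cos48.9° = 4.107 m; N'_5 = 94·cos48.9° − 7·4.107 = 33.0; c'Δl = 9.45; W sinα = 70.8
Σc'Δl = 30.1 kN/m; ΣN' = 381.5 kN/m; ΣW sinα = 214.0 kN/m
Resisting = 30.1 + 381.5·tan23.6° = 30.1 + 166.7 = 196.8 kN/m
FS = 196.8 / 214.0 = 0.919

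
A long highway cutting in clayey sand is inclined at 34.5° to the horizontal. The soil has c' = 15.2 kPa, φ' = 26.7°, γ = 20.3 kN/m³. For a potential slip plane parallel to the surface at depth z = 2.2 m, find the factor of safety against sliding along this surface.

For an infinite slope with a slip plane parallel to the surface (no pore pressure): FS = [c' + γz cos²β tanφ'] / [γz sinβ cosβ].
γz = 20.3·2.2 = 44.66 kN/m²
Numerator = 15.2 + 44.66·cos²34.5°·tan26.7° = 15.2 + 44.66·0.6792·0.5029 = 30.456 kPa
Denominator = 44.66·sin34.5°·cos34.5° = 44.66·0.5664·0.8241 = 20.847 kPa
FS = 30.456 / 20.847 = 1.461

FS = 1.46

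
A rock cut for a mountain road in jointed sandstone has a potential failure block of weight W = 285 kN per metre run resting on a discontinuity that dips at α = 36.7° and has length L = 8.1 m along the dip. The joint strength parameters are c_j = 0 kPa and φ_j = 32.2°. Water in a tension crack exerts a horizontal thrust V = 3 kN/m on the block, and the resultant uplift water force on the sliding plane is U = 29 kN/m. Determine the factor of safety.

Resolving the block weight along and normal to the plane and applying the Mohr–Coulomb strength on the joint:
N' = W cosα − U − V sinα = 285·cos36.7° − 29 − 3·sin36.7° = 197.7 kN/m
Driving force T = W sinα + V cosα = 285·sin36.7° + 3·cos36.7° = 172.7 kN/m
Resisting force R = c_j·L + N'·tanφ_j = 0·8.1 + 197.7·tan32.2° = 0.0 + 124.5 = 124.5 kN/m
FS = R / T = 124.5 / 172.7 = 0.721

FS = 0.72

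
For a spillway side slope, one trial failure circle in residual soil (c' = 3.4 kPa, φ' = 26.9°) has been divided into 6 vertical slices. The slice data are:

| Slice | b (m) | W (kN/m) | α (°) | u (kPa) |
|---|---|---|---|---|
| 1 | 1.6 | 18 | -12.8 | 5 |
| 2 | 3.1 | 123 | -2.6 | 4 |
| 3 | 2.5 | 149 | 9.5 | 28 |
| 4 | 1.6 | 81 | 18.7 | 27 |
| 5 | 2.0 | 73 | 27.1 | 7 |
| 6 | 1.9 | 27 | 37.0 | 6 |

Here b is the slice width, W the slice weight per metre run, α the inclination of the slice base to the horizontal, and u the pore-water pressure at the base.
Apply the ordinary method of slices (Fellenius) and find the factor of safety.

Ordinary method of slices: FS = Σ[c'·Δl_i + (W_i cosα_i − u_i·Δl_i)·tanφ'] / Σ W_i sinα_i, with Δl_i = b_i / cosα_i.
Slice 1: Δl = 1.6/cos(-12.8°) = 1.641 m; N'_1 = 18·cos(-12.8°) − 5·1.641 = 9.3; c'Δl = 5.58; W sinα = -4.0
Slice 2: Δl = 3.1/cos(-2.6°) = 3.103 m; N'_2 = 123·cos(-2.6°) − 4·3.103 = 110.5; c'Δl = 10.55; W sinα = -5.6
Slice 3: Δl = 2.5/cos9.5° = 2.535 m; N'_3 = 149·cos9.5° − 28·2.535 = 76.0; c'Δl = 8.62; W sinα = 24.6
Slice 4: Δl = 1.6/cos18.7° = 1.689 m; N'_4 = 81·cos18.7° − 27·1.689 = 31.1; c'Δl = 5.74; W sinα = 26.0
Slice 5: Δl = 2.0/cos27.1° = 2.247 m; N'_5 = 73·cos27.1° − 7·2.247 = 49.3; c'Δl = 7.64; W sinα = 33.3
Slice 6: Δl = 1.9/cos37.0° = 2.379 m; N'_6 = 27·cos37.0° − 6·2.379 = 7.3; c'Δl = 8.09; W sinα = 16.2
Σc'Δl = 46.2 kN/m; ΣN' = 283.5 kN/m; ΣW sinα = 90.5 kN/m
Resisting = 46.2 + 283.5·tan26.9° = 46.2 + 143.8 = 190.0 kN/m
FS = 190.0 / 90.5 = 2.100

FS = 2.10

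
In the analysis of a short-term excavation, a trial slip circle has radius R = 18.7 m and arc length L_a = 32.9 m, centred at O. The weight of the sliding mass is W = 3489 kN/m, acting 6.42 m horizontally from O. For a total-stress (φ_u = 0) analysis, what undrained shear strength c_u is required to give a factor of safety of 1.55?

c_u = 56.4 kPa

FS = c_u·L_a·R / (W·d), so c_u = FS·W·d / (L_a·R).
c_u = 1.55·3489·6.42 / (32.90·18.7) = 34719.0 / 615.23 = 56.43 kPa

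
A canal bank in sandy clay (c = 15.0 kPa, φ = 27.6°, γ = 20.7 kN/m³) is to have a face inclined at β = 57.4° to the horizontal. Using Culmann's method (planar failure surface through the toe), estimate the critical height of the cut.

Culmann's analysis gives the critical failure plane at α_cr = (β + φ)/2 = (57.4 + 27.6)/2 = 42.5°, and the critical height
H_c = (4c/γ) · sinβ cosφ / [1 − cos(β − φ)]
    = (4·15.0/20.7) · sin57.4°·cos27.6° / [1 − cos(29.8°)]
    = 2.899 · 0.8425·0.8862 / [1 − 0.8678]
    = 2.899 · 0.7466 / 0.1322
    = 16.36 m

H_c = 16.36 m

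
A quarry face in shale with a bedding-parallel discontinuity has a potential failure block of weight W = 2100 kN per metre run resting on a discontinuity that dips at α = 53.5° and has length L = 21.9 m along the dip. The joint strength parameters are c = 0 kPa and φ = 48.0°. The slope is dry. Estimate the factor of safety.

FS = 0.82

Resolving the block weight along and normal to the plane and applying the Mohr–Coulomb strength on the joint:
N' = W cosα = 2100·cos53.5° = 1249.1 kN/m
Driving force T = W sinα = 2100·sin53.5° = 1688.1 kN/m
Resisting force R = c·L + N'·tanφ = 0·21.9 + 1249.1·tan48.0° = 0.0 + 1387.3 = 1387.3 kN/m
FS = R / T = 1387.3 / 1688.1 = 0.822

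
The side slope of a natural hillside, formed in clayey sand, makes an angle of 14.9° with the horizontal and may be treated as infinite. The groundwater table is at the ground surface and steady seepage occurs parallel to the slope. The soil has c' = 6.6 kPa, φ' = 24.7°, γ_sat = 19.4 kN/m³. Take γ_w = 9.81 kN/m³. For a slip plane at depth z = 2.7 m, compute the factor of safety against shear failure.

With seepage parallel to the slope and the water table at the surface, the effective normal stress on the slip plane uses the buoyant unit weight γ' = γ_sat − γ_w while the driving shear stress uses γ_sat:
FS = [c' + γ' z cos²β tanφ'] / [γ_sat z sinβ cosβ]
γ' = 19.4 − 9.81 = 9.59 kN/m³
Numerator = 6.6 + 9.59·2.7·cos²14.9°·tan24.7° = 6.6 + 9.59·2.7·0.9339·0.4599 = 17.722 kPa
Denominator = 19.4·2.7·sin14.9°·cos14.9° = 19.4·2.7·0.2571·0.9664 = 13.016 kPa
FS = 17.722 / 13.016 = 1.362

FS = 1.36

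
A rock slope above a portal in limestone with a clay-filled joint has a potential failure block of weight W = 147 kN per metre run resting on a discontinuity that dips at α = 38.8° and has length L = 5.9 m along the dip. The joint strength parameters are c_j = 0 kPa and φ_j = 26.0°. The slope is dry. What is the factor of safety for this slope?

Resolving the block weight along and normal to the plane and applying the Mohr–Coulomb strength on the joint:
N' = W cosα = 147·cos38.8° = 114.6 kN/m
Driving force T = W sinα = 147·sin38.8° = 92.1 kN/m
Resisting force R = c_j·L + N'·tanφ_j = 0·5.9 + 114.6·tan26.0° = 0.0 + 55.9 = 55.9 kN/m
FS = R / T = 55.9 / 92.1 = 0.607

FS = 0.61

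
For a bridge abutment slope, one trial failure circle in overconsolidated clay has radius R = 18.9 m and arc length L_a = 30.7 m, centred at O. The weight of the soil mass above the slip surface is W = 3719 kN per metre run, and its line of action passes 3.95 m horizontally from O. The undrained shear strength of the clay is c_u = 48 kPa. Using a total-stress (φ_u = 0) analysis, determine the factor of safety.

Taking moments about the centre O, the resisting moment is provided by the undrained shear strength acting along the arc:
M_R = c_u·L_a·R = 48·30.70·18.9 = 27851.0 kN·m/m
M_D = W·d = 3719·3.95 = 14690.1 kN·m/m
FS = M_R / M_D = 27851.0 / 14690.1 = 1.896

FS = 1.90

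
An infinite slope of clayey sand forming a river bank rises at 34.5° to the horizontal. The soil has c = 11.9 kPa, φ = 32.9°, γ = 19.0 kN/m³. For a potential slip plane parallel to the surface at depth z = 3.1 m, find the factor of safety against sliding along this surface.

FS = 1.37

For an infinite slope with a slip plane parallel to the surface (no pore pressure): FS = [c + γz cos²β tanφ] / [γz sinβ cosβ].
γz = 19.0·3.1 = 58.90 kN/m²
Numerator = 11.9 + 58.90·cos²34.5°·tan32.9° = 11.9 + 58.90·0.6792·0.6469 = 37.780 kPa
Denominator = 58.90·sin34.5°·cos34.5° = 58.90·0.5664·0.8241 = 27.494 kPa
FS = 37.780 / 27.494 = 1.374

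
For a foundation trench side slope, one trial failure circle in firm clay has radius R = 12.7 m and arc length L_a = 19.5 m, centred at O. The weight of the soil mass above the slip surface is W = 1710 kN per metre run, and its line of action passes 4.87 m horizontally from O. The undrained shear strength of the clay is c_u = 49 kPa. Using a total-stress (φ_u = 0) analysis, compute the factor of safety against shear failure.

FS = 1.46

Taking moments about the centre O, the resisting moment is provided by the undrained shear strength acting along the arc:
M_R = c_u·L_a·R = 49·19.50·12.7 = 12134.8 kN·m/m
M_D = W·d = 1710·4.87 = 8327.7 kN·m/m
FS = M_R / M_D = 12134.8 / 8327.7 = 1.457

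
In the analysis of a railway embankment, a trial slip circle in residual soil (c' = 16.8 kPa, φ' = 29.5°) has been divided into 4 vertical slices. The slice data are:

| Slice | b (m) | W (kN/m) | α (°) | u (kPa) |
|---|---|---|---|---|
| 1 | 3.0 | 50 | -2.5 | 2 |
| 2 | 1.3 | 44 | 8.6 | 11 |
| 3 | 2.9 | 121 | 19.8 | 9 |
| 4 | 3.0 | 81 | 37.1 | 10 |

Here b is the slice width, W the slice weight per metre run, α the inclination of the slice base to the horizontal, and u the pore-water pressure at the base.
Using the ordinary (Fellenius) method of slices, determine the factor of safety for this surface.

Ordinary method of slices: FS = Σ[c'·Δl_i + (W_i cosα_i − u_i·Δl_i)·tanφ'] / Σ W_i sinα_i, with Δl_i = b_i / cosα_i.
Slice 1: Δl = 3.0/cos(-2.5°) = 3.003 m; N'_1 = 50·cos(-2.5°) − 2·3.003 = 43.9; c'Δl = 50.45; W sinα = -2.2
Slice 2: Δl = 1.3/cos8.6° = 1.315 m; N'_2 = 44·cos8.6° − 11·1.315 = 29.0; c'Δl = 22.09; W sinα = 6.6
Slice 3: Δl = 2.9/cos19.8° = 3.082 m; N'_3 = 121·cos19.8° − 9·3.082 = 86.1; c'Δl = 51.78; W sinα = 41.0
Slice 4: Δl = 3.0/cos37.1° = 3.761 m; N'_4 = 81·cos37.1° − 10·3.761 = 27.0; c'Δl = 63.19; W sinα = 48.9
Σc'Δl = 187.5 kN/m; ΣN' = 186.1 kN/m; ΣW sinα = 94.2 kN/m
Resisting = 187.5 + 186.1·tan29.5° = 187.5 + 105.3 = 292.8 kN/m
FS = 292.8 / 94.2 = 3.107

FS = 3.11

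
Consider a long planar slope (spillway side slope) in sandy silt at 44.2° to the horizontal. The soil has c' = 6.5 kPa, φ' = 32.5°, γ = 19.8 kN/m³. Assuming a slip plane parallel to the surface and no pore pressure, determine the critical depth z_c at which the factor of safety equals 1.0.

z_c = 1.90 m

Setting FS = 1.00 in FS = [c' + γz cos²β tanφ'] / [γz sinβ cosβ] and solving for z:
z = c' / [γ cosβ (FS·sinβ − cosβ·tanφ')]
  = 6.5 / [19.8·cos44.2°·(1.00·sin44.2° − cos44.2°·tan32.5°)]
  = 6.5 / [19.8·0.7169·(1.00·0.6972 − 0.7169·0.6371)]
  = 6.5 / 3.4130 = 1.904 m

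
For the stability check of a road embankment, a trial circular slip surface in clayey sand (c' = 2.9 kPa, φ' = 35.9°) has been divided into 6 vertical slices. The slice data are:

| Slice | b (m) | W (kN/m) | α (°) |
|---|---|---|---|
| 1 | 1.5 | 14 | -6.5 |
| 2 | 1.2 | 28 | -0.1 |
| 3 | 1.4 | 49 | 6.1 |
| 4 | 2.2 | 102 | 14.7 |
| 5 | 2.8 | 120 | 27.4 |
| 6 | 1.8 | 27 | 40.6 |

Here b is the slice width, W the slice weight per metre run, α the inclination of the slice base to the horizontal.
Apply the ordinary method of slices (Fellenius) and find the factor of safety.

Ordinary method of slices: FS = Σ[c'·Δl_i + (W_i cosα_i)·tanφ'] / Σ W_i sinα_i, with Δl_i = b_i / cosα_i.
Slice 1: Δl = 1.5/cos(-6.5°) = 1.510 m; N'_1 = 14·cos(-6.5°) = 13.9; c'Δl = 4.38; W sinα = -1.6
Slice 2: Δl = 1.2/cos(-0.1°) = 1.200 m; N'_2 = 28·cos(-0.1°) = 28.0; c'Δl = 3.48; W sinα = -0.0
Slice 3: Δl = 1.4/cos6.1° = 1.408 m; N'_3 = 49·cos6.1° = 48.7; c'Δl = 4.08; W sinα = 5.2
Slice 4: Δl = 2.2/cos14.7° = 2.274 m; N'_4 = 102·cos14.7° = 98.7; c'Δl = 6.60; W sinα = 25.9
Slice 5: Δl = 2.8/cos27.4° = 3.154 m; N'_5 = 120·cos27.4° = 106.5; c'Δl = 9.15; W sinα = 55.2
Slice 6: Δl = 1.8/cos40.6° = 2.371 m; N'_6 = 27·cos40.6° = 20.5; c'Δl = 6.88; W sinα = 17.6
Σc'Δl = 34.6 kN/m; ΣN' = 316.3 kN/m; ΣW sinα = 102.3 kN/m
Resisting = 34.6 + 316.3·tan35.9° = 34.6 + 229.0 = 263.5 kN/m
FS = 263.5 / 102.3 = 2.577

FS = 2.58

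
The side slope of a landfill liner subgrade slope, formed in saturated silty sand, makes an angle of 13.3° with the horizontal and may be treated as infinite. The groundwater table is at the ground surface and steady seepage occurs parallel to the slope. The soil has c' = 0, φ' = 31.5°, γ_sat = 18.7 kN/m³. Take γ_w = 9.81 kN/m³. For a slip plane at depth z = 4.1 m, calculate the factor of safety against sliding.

FS = 1.23

With seepage parallel to the slope and the water table at the surface, the effective normal stress on the slip plane uses the buoyant unit weight γ' = γ_sat − γ_w while the driving shear stress uses γ_sat:
FS = [c' + γ' z cos²β tanφ'] / [γ_sat z sinβ cosβ]
(For c' = 0 this reduces to FS = (γ'/γ_sat)·tanφ'/tanβ.)
γ' = 18.7 − 9.81 = 8.89 kN/m³
Numerator = 0.0 + 8.89·4.1·cos²13.3°·tan31.5° = 0.0 + 8.89·4.1·0.9471·0.6128 = 21.154 kPa
Denominator = 18.7·4.1·sin13.3°·cos13.3° = 18.7·4.1·0.2300·0.9732 = 17.165 kPa
FS = 21.154 / 17.165 = 1.232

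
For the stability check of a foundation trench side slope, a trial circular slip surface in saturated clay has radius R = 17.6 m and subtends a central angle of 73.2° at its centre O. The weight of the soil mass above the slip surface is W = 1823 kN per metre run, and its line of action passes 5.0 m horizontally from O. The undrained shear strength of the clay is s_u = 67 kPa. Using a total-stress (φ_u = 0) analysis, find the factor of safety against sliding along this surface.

FS = 2.91

Taking moments about the centre O, the resisting moment is provided by the undrained shear strength acting along the arc:
Arc length L_a = R·θ = 17.6·(73.2°·π/180) = 17.6·1.2776 = 22.49 m
M_R = s_u·L_a·R = 67·22.49·17.6 = 26514.8 kN·m/m
M_D = W·d = 1823·5.0 = 9115.0 kN·m/m
FS = M_R / M_D = 26514.8 / 9115.0 = 2.909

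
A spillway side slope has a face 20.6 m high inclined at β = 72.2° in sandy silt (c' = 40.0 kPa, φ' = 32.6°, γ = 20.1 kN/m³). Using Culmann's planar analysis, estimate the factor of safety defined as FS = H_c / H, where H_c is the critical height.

H_c = (4c'/γ) · sinβ cosφ' / [1 − cos(β − φ')]
    = (4·40.0/20.1) · sin72.2°·cos32.6° / [1 − cos39.6°]
    = 7.960 · 0.8021 / 0.2295 = 27.82 m
FS = H_c / H = 27.82 / 20.6 = 1.351

FS = 1.35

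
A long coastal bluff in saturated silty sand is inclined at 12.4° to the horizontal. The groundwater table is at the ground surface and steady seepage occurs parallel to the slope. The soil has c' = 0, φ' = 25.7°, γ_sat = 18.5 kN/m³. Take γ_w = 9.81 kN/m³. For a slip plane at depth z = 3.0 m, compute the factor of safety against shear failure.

With seepage parallel to the slope and the water table at the surface, the effective normal stress on the slip plane uses the buoyant unit weight γ' = γ_sat − γ_w while the driving shear stress uses γ_sat:
FS = [c' + γ' z cos²β tanφ'] / [γ_sat z sinβ cosβ]
(For c' = 0 this reduces to FS = (γ'/γ_sat)·tanφ'/tanβ.)
γ' = 18.5 − 9.81 = 8.69 kN/m³
Numerator = 0.0 + 8.69·3.0·cos²12.4°·tan25.7° = 0.0 + 8.69·3.0·0.9539·0.4813 = 11.968 kPa
Denominator = 18.5·3.0·sin12.4°·cos12.4° = 18.5·3.0·0.2147·0.9767 = 11.640 kPa
FS = 11.968 / 11.640 = 1.028

FS = 1.03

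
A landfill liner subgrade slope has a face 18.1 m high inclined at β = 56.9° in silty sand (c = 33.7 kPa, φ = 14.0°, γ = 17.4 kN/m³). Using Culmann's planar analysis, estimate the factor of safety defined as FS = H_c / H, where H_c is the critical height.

FS = 1.30

H_c = (4c/γ) · sinβ cosφ / [1 − cos(β − φ)]
    = (4·33.7/17.4) · sin56.9°·cos14.0° / [1 − cos42.9°]
    = 7.747 · 0.8128 / 0.2675 = 23.54 m
FS = H_c / H = 23.54 / 18.1 = 1.301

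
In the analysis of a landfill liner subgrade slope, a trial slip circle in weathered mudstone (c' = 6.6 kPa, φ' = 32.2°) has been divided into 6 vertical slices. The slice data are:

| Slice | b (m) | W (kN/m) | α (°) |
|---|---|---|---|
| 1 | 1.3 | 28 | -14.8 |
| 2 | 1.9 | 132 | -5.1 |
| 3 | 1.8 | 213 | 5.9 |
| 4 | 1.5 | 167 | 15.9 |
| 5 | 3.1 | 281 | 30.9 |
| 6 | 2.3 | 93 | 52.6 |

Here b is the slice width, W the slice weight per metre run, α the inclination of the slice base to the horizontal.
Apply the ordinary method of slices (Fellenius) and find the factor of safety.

Ordinary method of slices: FS = Σ[c'·Δl_i + (W_i cosα_i)·tanφ'] / Σ W_i sinα_i, with Δl_i = b_i / cosα_i.
Slice 1: Δl = 1.3/cos(-14.8°) = 1.345 m; N'_1 = 28·cos(-14.8°) = 27.1; c'Δl = 8.87; W sinα = -7.2
Slice 2: Δl = 1.9/cos(-5.1°) = 1.908 m; N'_2 = 132·cos(-5.1°) = 131.5; c'Δl = 12.59; W sinα = -11.7
Slice 3: Δl = 1.8/cos5.9° = 1.810 m; N'_3 = 213·cos5.9° = 211.9; c'Δl = 11.94; W sinα = 21.9
Slice 4: Δl = 1.5/cos15.9° = 1.560 m; N'_4 = 167·cos15.9° = 160.6; c'Δl = 10.29; W sinα = 45.8
Slice 5: Δl = 3.1/cos30.9° = 3.613 m; N'_5 = 281·cos30.9° = 241.1; c'Δl = 23.84; W sinα = 144.3
Slice 6: Δl = 2.3/cos52.6° = 3.787 m; N'_6 = 93·cos52.6° = 56.5; c'Δl = 24.99; W sinα = 73.9
Σc'Δl = 92.5 kN/m; ΣN' = 828.6 kN/m; ΣW sinα = 266.9 kN/m
Resisting = 92.5 + 828.6·tan32.2° = 92.5 + 521.8 = 614.4 kN/m
FS = 614.4 / 266.9 = 2.301

FS = 2.30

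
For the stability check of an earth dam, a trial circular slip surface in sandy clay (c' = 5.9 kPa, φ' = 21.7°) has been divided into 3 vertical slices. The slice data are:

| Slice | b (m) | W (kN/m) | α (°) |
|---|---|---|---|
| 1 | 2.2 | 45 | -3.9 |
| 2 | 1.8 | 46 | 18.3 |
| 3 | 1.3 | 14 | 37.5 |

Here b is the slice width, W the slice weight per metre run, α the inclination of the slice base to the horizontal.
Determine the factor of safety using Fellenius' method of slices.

FS = 3.69

Ordinary method of slices: FS = Σ[c'·Δl_i + (W_i cosα_i)·tanφ'] / Σ W_i sinα_i, with Δl_i = b_i / cosα_i.
Slice 1: Δl = 2.2/cos(-3.9°) = 2.205 m; N'_1 = 45·cos(-3.9°) = 44.9; c'Δl = 13.01; W sinα = -3.1
Slice 2: Δl = 1.8/cos18.3° = 1.896 m; N'_2 = 46·cos18.3° = 43.7; c'Δl = 11.19; W sinα = 14.4
Slice 3: Δl = 1.3/cos37.5° = 1.639 m; N'_3 = 14·cos37.5° = 11.1; c'Δl = 9.67; W sinα = 8.5
Σc'Δl = 33.9 kN/m; ΣN' = 99.7 kN/m; ΣW sinα = 19.9 kN/m
Resisting = 33.9 + 99.7·tan21.7° = 33.9 + 39.7 = 73.5 kN/m
FS = 73.5 / 19.9 = 3.694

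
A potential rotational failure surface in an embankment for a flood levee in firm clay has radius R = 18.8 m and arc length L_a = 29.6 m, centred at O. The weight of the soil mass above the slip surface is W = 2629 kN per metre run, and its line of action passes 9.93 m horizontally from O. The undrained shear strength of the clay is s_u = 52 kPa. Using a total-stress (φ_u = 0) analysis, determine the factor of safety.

FS = 1.11

Taking moments about the centre O, the resisting moment is provided by the undrained shear strength acting along the arc:
M_R = s_u·L_a·R = 52·29.60·18.8 = 28937.0 kN·m/m
M_D = W·d = 2629·9.93 = 26106.0 kN·m/m
FS = M_R / M_D = 28937.0 / 26106.0 = 1.108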